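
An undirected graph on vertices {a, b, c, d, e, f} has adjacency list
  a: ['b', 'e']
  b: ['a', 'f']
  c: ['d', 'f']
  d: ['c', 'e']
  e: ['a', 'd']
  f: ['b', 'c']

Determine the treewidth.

A width-2 tree decomposition is:
Bags: B1 = {a, d, e}  B2 = {a, b, d}  B3 = {b, d, f}  B4 = {c, d, f}
Tree: B1–B2, B2–B3, B3–B4
The largest bag has 3 vertices, giving width 2; this decomposition certifies tw(G) ≤ 2. For the lower bound, G contains the cycle d–e–a–b–f–c–d, so G is not a forest; only forests have treewidth ≤ 1, hence tw(G) ≥ 2. Therefore the treewidth is 2.

2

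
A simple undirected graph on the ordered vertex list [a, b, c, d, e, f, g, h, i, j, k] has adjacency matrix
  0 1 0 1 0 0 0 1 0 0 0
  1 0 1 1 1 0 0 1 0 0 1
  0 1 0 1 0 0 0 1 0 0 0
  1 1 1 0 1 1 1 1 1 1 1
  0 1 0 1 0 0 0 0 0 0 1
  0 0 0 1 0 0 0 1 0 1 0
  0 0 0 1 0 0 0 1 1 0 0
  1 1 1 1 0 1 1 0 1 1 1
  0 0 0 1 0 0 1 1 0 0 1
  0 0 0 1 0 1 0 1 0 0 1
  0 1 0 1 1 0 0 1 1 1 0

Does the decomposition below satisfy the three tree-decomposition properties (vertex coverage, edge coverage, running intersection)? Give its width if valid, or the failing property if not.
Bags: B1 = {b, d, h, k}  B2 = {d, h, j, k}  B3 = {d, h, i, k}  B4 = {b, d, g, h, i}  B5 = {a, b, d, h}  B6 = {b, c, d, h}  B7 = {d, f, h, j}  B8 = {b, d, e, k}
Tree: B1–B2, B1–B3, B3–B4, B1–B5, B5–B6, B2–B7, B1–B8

No — bags containing vertex b are not connected in the tree.

A tree decomposition must satisfy three properties: every vertex lies in some bag; for every edge, both endpoints lie together in some bag; and for every vertex, the bags containing it form a connected subtree. Here bags containing vertex b are not connected in the tree, so the decomposition is invalid.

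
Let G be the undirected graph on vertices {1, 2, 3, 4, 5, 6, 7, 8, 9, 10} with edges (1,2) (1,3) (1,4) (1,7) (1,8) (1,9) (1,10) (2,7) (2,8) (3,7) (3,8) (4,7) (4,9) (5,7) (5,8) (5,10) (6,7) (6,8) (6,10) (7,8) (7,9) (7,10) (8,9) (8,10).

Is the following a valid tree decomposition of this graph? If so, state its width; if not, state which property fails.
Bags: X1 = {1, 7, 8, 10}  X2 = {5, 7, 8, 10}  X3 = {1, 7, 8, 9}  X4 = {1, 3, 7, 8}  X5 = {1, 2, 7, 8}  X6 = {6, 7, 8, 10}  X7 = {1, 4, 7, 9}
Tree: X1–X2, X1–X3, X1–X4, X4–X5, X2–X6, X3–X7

Yes; width 3.

Vertex coverage: the bags together contain {1, 2, 3, 4, 5, 6, 7, 8, 9, 10}, the full vertex set. Edge coverage: each edge of G has both endpoints in at least one bag. Running intersection: for every vertex, the bags containing it form a connected subtree. All three properties hold, so this is a valid tree decomposition of width max|bag| − 1 = 3, and hence tw(G) ≤ 3.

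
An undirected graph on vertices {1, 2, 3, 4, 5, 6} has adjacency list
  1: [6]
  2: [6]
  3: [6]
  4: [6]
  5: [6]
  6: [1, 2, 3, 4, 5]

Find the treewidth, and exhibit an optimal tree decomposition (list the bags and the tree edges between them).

Treewidth 1.
Bags: B1 = {5, 6}  B2 = {2, 6}  B3 = {4, 6}  B4 = {1, 6}  B5 = {3, 6}
Tree: B1–B2, B2–B3, B1–B4, B1–B5

The largest bag has 2 vertices, giving width 1; this decomposition certifies tw(G) ≤ 1. Any graph with an edge has treewidth ≥ 1, and G has the edge 6–5. Hence tw(G) = 1 exactly.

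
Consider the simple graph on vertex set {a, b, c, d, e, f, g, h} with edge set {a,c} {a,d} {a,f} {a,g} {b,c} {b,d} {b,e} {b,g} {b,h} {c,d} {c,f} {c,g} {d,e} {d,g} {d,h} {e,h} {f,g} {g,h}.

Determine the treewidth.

3

A width-3 tree decomposition is:
Bags: B1 = {b, d, g, h}  B2 = {b, c, d, g}  B3 = {a, c, d, g}  B4 = {b, d, e, h}  B5 = {a, c, f, g}
Tree: B1–B2, B2–B3, B1–B4, B3–B5
The largest bag has 4 vertices, giving width 3; this decomposition certifies tw(G) ≤ 3. For the lower bound, the 4 vertices {b, d, g, h} are pairwise adjacent, and any tree decomposition puts a clique entirely inside one bag — forcing width ≥ 3. Combining the bounds, tw(G) = 3.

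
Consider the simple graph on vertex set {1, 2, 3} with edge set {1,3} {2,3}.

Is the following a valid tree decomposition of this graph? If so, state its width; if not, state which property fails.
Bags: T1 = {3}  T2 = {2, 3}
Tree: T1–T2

No — vertex 1 appears in no bag.

A tree decomposition must satisfy three properties: every vertex lies in some bag; for every edge, both endpoints lie together in some bag; and for every vertex, the bags containing it form a connected subtree. Here vertex 1 appears in no bag, so the decomposition is invalid.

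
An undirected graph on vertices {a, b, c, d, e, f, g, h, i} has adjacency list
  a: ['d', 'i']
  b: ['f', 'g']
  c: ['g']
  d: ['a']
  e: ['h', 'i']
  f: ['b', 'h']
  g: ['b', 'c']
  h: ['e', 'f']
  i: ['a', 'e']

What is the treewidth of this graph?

A width-1 tree decomposition is:
Bags: B1 = {a, d}  B2 = {a, i}  B3 = {e, i}  B4 = {e, h}  B5 = {f, h}  B6 = {b, f}  B7 = {b, g}  B8 = {c, g}
Tree: B1–B2, B2–B3, B3–B4, B4–B5, B5–B6, B6–B7, B7–B8
Each bag holds 2 vertices, so the decomposition has width 1, which upper-bounds the treewidth. G has an edge, so its treewidth is at least 1. Combining the bounds, tw(G) = 1.

1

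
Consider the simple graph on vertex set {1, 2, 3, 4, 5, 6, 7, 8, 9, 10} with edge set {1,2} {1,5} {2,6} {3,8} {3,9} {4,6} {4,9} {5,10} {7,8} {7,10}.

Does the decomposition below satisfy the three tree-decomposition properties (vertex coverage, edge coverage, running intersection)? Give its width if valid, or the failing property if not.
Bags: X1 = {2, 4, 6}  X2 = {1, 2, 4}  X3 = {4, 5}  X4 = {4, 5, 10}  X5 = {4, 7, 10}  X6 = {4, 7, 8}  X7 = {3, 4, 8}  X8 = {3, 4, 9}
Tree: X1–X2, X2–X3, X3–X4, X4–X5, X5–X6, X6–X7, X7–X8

No — edge (1,5) lies in no bag.

A tree decomposition must satisfy three properties: every vertex lies in some bag; for every edge, both endpoints lie together in some bag; and for every vertex, the bags containing it form a connected subtree. Here edge (1,5) lies in no bag, so the decomposition is invalid.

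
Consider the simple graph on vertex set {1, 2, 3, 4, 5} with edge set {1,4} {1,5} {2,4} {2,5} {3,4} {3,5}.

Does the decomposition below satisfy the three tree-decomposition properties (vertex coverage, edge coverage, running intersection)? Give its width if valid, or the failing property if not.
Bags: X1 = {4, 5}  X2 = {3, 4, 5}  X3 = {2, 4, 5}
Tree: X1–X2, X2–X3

No — vertex 1 appears in no bag.

A tree decomposition must satisfy three properties: every vertex lies in some bag; for every edge, both endpoints lie together in some bag; and for every vertex, the bags containing it form a connected subtree. Here vertex 1 appears in no bag, so the decomposition is invalid.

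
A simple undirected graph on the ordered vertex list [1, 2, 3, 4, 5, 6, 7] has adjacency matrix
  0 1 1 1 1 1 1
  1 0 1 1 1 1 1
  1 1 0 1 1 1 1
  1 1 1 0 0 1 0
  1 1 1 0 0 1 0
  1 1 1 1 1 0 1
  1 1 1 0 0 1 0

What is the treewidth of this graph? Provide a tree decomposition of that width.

Treewidth 4.
One optimal decomposition is:
Bags: B1 = {1, 2, 3, 6, 7}  B2 = {1, 2, 3, 4, 6}  B3 = {1, 2, 3, 5, 6}
Tree: B1–B2, B1–B3

Each bag holds 5 vertices, so the decomposition has width 4, which upper-bounds the treewidth. For the lower bound, the 5 vertices {1, 2, 3, 4, 6} are pairwise adjacent, and any tree decomposition puts a clique entirely inside one bag — forcing width ≥ 4. Hence tw(G) = 4 exactly.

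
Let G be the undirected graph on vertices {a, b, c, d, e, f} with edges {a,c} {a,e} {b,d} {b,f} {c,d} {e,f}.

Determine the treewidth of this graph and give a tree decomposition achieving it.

Treewidth 2.
One optimal decomposition is:
Bags: B1 = {a, e, f}  B2 = {a, b, f}  B3 = {a, b, d}  B4 = {a, c, d}
Tree: B1–B2, B2–B3, B3–B4

The largest bag has 3 vertices, giving width 2; this decomposition certifies tw(G) ≤ 2. Since a–e–f–b–d–c–a is a cycle in G, G is not acyclic. Forests are exactly the graphs of treewidth ≤ 1, so tw(G) ≥ 2. Therefore the treewidth is 2.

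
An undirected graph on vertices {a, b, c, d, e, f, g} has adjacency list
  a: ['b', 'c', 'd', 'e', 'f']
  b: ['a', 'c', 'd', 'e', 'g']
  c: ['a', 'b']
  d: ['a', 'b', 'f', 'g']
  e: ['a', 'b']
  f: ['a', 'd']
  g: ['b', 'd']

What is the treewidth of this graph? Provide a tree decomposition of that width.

Every bag has size at most 3, so the width is 3 − 1 = 2 and tw(G) ≤ 2. For the lower bound, the 3 vertices {b, d, g} are pairwise adjacent, and any tree decomposition puts a clique entirely inside one bag — forcing width ≥ 2. Therefore the treewidth is 2.

Treewidth 2.
One optimal decomposition is:
Bags: B1 = {a, b, d}  B2 = {a, b, e}  B3 = {a, b, c}  B4 = {a, d, f}  B5 = {b, d, g}
Tree: B1–B2, B1–B3, B1–B4, B1–B5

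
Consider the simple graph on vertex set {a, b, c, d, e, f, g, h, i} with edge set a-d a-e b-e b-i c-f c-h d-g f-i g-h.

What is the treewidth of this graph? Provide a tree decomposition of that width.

Treewidth 2.
Bags: B1 = {a, b, e}  B2 = {a, b, i}  B3 = {a, f, i}  B4 = {a, c, f}  B5 = {a, c, h}  B6 = {a, g, h}  B7 = {a, d, g}
Tree: B1–B2, B2–B3, B3–B4, B4–B5, B5–B6, B6–B7

Every bag has size at most 3, so the width is 3 − 1 = 2 and tw(G) ≤ 2. Since a–e–b–i–f–c–h–g–d–a is a cycle in G, G is not acyclic. Forests are exactly the graphs of treewidth ≤ 1, so tw(G) ≥ 2. Therefore the treewidth is 2.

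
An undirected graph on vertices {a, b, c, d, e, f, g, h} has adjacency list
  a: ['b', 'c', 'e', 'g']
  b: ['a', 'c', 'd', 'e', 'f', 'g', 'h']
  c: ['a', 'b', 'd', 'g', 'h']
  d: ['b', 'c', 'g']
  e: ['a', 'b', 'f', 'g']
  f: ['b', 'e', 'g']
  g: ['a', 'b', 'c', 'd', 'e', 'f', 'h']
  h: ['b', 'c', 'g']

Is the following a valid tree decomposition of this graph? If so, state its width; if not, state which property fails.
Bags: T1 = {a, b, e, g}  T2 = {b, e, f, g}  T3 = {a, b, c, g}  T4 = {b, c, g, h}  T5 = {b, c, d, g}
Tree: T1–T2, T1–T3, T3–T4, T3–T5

Yes; width 3.

Checking the three conditions: (i) the bags cover all of {a, b, c, d, e, f, g, h}; (ii) for each edge, some bag contains both endpoints; (iii) the bags containing any fixed vertex form a subtree. All hold, so the decomposition is valid with width 4 − 1 = 3.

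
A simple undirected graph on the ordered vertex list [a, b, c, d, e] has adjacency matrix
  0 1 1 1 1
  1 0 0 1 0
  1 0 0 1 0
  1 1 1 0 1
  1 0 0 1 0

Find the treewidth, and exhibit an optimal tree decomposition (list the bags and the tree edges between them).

Every bag has size at most 3, so the width is 3 − 1 = 2 and tw(G) ≤ 2. Conversely, {a, d, e} is a clique of size 3, and the vertices of any clique must share a bag in every tree decomposition; so some bag has ≥ 3 vertices and tw(G) ≥ 2. Hence tw(G) = 2 exactly.

Treewidth 2.
Bags: B1 = {a, b, d}  B2 = {a, d, e}  B3 = {a, c, d}
Tree: B1–B2, B2–B3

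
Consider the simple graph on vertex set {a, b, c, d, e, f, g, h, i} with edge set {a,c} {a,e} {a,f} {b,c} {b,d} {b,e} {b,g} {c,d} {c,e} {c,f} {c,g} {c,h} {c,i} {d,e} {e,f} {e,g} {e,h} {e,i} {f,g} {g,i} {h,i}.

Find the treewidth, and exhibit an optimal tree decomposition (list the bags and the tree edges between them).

The largest bag has 4 vertices, giving width 3; this decomposition certifies tw(G) ≤ 3. Conversely, {b, c, d, e} is a clique of size 4, and the vertices of any clique must share a bag in every tree decomposition; so some bag has ≥ 4 vertices and tw(G) ≥ 3. Therefore the treewidth is 3.

Treewidth 3.
Bags: B1 = {c, e, g, i}  B2 = {c, e, f, g}  B3 = {a, c, e, f}  B4 = {b, c, e, g}  B5 = {c, e, h, i}  B6 = {b, c, d, e}
Tree: B1–B2, B2–B3, B2–B4, B1–B5, B4–B6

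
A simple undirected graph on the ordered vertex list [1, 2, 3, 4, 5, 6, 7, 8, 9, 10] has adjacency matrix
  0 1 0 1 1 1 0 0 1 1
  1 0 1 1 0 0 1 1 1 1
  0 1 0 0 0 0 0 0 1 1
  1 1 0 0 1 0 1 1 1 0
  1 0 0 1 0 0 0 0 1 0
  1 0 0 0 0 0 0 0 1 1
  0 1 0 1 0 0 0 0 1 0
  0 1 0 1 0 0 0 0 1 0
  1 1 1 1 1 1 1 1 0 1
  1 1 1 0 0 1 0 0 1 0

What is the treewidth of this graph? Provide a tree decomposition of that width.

Every bag has size at most 4, so the width is 4 − 1 = 3 and tw(G) ≤ 3. Conversely, {1, 2, 9, 10} is a clique of size 4, and the vertices of any clique must share a bag in every tree decomposition; so some bag has ≥ 4 vertices and tw(G) ≥ 3. Hence tw(G) = 3 exactly.

Treewidth 3.
One optimal decomposition is:
Bags: B1 = {1, 2, 4, 9}  B2 = {1, 2, 9, 10}  B3 = {1, 6, 9, 10}  B4 = {1, 4, 5, 9}  B5 = {2, 4, 7, 9}  B6 = {2, 3, 9, 10}  B7 = {2, 4, 8, 9}
Tree: B1–B2, B2–B3, B1–B4, B1–B5, B2–B6, B5–B7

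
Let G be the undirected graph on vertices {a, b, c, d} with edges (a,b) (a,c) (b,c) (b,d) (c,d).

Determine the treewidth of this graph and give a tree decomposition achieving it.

Treewidth 2.
One optimal decomposition is:
Bags: B1 = {b, c, d}  B2 = {a, b, c}
Tree: B1–B2

The largest bag has 3 vertices, giving width 2; this decomposition certifies tw(G) ≤ 2. On the other hand G contains the 3-clique {b, c, d}. A clique must lie in a single bag of any decomposition, so no decomposition can have width below 2. Hence tw(G) = 2 exactly.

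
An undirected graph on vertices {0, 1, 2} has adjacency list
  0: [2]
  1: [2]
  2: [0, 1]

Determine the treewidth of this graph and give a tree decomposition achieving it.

Treewidth 1.
Bags: B1 = {1, 2}  B2 = {0, 2}
Tree: B1–B2

The largest bag has 2 vertices, giving width 1; this decomposition certifies tw(G) ≤ 1. G has an edge, so its treewidth is at least 1. Combining the bounds, tw(G) = 1.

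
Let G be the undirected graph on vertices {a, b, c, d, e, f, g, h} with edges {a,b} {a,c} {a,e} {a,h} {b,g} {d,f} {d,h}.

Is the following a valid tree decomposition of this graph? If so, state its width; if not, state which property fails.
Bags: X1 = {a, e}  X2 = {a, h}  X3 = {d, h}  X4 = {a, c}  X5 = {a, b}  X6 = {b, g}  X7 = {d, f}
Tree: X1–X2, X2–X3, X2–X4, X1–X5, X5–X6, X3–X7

Yes; width 1.

Vertex coverage: the bags together contain {a, b, c, d, e, f, g, h}, the full vertex set. Edge coverage: each edge of G has both endpoints in at least one bag. Running intersection: for every vertex, the bags containing it form a connected subtree. All three properties hold, so this is a valid tree decomposition of width max|bag| − 1 = 1, and hence tw(G) ≤ 1.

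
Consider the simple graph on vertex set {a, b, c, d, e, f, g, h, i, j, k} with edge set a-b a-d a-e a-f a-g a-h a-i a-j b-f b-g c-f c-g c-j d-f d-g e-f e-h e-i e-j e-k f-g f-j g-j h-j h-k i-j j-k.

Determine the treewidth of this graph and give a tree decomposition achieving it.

Treewidth 3.
Bags: B1 = {a, e, f, j}  B2 = {a, f, g, j}  B3 = {a, e, h, j}  B4 = {a, d, f, g}  B5 = {a, e, i, j}  B6 = {c, f, g, j}  B7 = {a, b, f, g}  B8 = {e, h, j, k}
Tree: B1–B2, B1–B3, B2–B4, B3–B5, B2–B6, B4–B7, B3–B8

Each bag holds 4 vertices, so the decomposition has width 3, which upper-bounds the treewidth. Conversely, {c, f, g, j} is a clique of size 4, and the vertices of any clique must share a bag in every tree decomposition; so some bag has ≥ 4 vertices and tw(G) ≥ 3. Therefore the treewidth is 3.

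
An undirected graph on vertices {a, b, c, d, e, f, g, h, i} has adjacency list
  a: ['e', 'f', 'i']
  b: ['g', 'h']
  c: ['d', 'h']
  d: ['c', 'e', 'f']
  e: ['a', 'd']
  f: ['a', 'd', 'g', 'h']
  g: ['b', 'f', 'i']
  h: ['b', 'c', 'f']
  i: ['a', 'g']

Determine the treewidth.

3

A width-3 tree decomposition is:
Bags: B1 = {a, e, g, i}  B2 = {a, e, f, g}  B3 = {d, e, f, g}  B4 = {b, d, f, g}  B5 = {b, d, f, h}  B6 = {b, c, d, h}
Tree: B1–B2, B2–B3, B3–B4, B4–B5, B5–B6
Every bag has size at most 4, so the width is 4 − 1 = 3 and tw(G) ≤ 3. For the lower bound: the 4 vertex sets {a,e,i}, {g}, {f}, {b,c,d,h} are disjoint, each induces a connected subgraph, and every pair is joined by at least one edge of G. Contracting each set to a single vertex therefore yields K_{4} as a minor, and since treewidth is minor-monotone, tw(G) ≥ tw(K_{4}) = 3. Hence tw(G) = 3 exactly.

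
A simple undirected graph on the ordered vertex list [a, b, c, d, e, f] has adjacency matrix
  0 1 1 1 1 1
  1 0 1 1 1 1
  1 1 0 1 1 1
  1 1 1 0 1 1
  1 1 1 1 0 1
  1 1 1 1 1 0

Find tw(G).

5

A width-5 tree decomposition is:
Bags: B1 = {a, b, c, d, e, f}
Tree: (single bag)
With just one bag of size 6, the width is 6 − 1 = 5, so tw(G) ≤ 5. Conversely, {a, b, c, d, e, f} is a clique of size 6, and the vertices of any clique must share a bag in every tree decomposition; so some bag has ≥ 6 vertices and tw(G) ≥ 5. Hence tw(G) = 5 exactly.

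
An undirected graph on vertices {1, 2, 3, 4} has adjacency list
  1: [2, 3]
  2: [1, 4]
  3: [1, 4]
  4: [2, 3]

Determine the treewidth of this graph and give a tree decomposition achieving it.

Treewidth 2.
One such decomposition:
Bags: B1 = {1, 2, 4}  B2 = {1, 3, 4}
Tree: B1–B2

The largest bag has 3 vertices, giving width 2; this decomposition certifies tw(G) ≤ 2. For the lower bound, G contains the cycle 1–2–4–3–1, so G is not a forest; only forests have treewidth ≤ 1, hence tw(G) ≥ 2. The upper and lower bounds meet at 2, so that is the treewidth.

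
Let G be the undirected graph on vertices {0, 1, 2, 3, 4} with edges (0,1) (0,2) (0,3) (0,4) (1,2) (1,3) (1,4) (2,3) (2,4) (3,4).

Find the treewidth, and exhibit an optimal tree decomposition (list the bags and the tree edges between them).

A single bag containing all 5 vertices is trivially a valid decomposition of width 4. Conversely, {0, 1, 2, 3, 4} is a clique of size 5, and the vertices of any clique must share a bag in every tree decomposition; so some bag has ≥ 5 vertices and tw(G) ≥ 4. Therefore the treewidth is 4.

Treewidth 4.
One such decomposition:
Bags: B1 = {0, 1, 2, 3, 4}
Tree: (single bag)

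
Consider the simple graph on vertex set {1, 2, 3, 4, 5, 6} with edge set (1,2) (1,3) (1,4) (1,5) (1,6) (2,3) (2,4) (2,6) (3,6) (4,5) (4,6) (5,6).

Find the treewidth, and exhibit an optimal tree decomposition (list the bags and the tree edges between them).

The largest bag has 4 vertices, giving width 3; this decomposition certifies tw(G) ≤ 3. For the lower bound, the 4 vertices {1, 2, 3, 6} are pairwise adjacent, and any tree decomposition puts a clique entirely inside one bag — forcing width ≥ 3. Combining the bounds, tw(G) = 3.

Treewidth 3.
One such decomposition:
Bags: B1 = {1, 2, 3, 6}  B2 = {1, 2, 4, 6}  B3 = {1, 4, 5, 6}
Tree: B1–B2, B2–B3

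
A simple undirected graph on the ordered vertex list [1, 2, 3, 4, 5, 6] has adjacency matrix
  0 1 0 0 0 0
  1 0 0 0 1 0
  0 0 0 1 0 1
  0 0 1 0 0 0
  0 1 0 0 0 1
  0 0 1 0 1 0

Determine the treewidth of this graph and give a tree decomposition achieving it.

Each bag holds 2 vertices, so the decomposition has width 1, which upper-bounds the treewidth. G has an edge, so its treewidth is at least 1. Hence tw(G) = 1 exactly.

Treewidth 1.
One optimal decomposition is:
Bags: B1 = {1, 2}  B2 = {2, 5}  B3 = {5, 6}  B4 = {3, 6}  B5 = {3, 4}
Tree: B1–B2, B2–B3, B3–B4, B4–B5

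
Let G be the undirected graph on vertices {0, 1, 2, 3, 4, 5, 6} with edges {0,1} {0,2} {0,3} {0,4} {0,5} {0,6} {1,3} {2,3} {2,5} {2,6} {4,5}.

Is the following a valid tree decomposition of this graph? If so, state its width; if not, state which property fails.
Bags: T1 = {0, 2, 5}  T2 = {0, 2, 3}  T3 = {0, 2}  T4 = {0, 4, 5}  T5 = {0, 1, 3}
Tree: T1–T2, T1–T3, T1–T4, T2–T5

A tree decomposition must satisfy three properties: every vertex lies in some bag; for every edge, both endpoints lie together in some bag; and for every vertex, the bags containing it form a connected subtree. Here vertex 6 appears in no bag, so the decomposition is invalid.

No — vertex 6 appears in no bag.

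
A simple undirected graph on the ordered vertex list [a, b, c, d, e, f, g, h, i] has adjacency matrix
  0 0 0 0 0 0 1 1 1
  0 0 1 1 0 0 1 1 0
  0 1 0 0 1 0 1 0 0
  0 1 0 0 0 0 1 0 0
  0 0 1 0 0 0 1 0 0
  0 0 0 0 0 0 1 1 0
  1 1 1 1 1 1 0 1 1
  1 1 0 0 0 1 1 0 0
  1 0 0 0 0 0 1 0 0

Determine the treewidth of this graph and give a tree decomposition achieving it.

The largest bag has 3 vertices, giving width 2; this decomposition certifies tw(G) ≤ 2. Conversely, {b, d, g} is a clique of size 3, and the vertices of any clique must share a bag in every tree decomposition; so some bag has ≥ 3 vertices and tw(G) ≥ 2. The upper and lower bounds meet at 2, so that is the treewidth.

Treewidth 2.
One optimal decomposition is:
Bags: B1 = {b, g, h}  B2 = {b, c, g}  B3 = {a, g, h}  B4 = {b, d, g}  B5 = {f, g, h}  B6 = {a, g, i}  B7 = {c, e, g}
Tree: B1–B2, B1–B3, B1–B4, B1–B5, B3–B6, B2–B7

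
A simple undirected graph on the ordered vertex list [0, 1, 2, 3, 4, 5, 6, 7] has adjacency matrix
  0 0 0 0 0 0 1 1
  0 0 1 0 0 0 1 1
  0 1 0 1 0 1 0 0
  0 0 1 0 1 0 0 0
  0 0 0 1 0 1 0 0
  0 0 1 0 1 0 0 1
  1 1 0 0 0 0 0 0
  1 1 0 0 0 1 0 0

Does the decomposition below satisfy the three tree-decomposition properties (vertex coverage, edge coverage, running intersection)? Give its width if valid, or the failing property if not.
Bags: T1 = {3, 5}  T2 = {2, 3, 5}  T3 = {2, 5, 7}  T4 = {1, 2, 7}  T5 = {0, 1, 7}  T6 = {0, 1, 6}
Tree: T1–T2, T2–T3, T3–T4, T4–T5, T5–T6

No — vertex 4 appears in no bag.

A tree decomposition must satisfy three properties: every vertex lies in some bag; for every edge, both endpoints lie together in some bag; and for every vertex, the bags containing it form a connected subtree. Here vertex 4 appears in no bag, so the decomposition is invalid.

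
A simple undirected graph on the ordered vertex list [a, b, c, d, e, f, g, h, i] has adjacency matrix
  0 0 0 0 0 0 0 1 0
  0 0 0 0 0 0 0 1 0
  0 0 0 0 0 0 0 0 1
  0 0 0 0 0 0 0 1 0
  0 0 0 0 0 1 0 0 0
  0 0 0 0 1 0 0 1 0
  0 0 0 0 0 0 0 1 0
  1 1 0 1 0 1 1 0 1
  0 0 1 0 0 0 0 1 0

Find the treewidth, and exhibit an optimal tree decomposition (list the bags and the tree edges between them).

Treewidth 1.
Bags: B1 = {g, h}  B2 = {a, h}  B3 = {h, i}  B4 = {d, h}  B5 = {f, h}  B6 = {e, f}  B7 = {c, i}  B8 = {b, h}
Tree: B1–B2, B2–B3, B1–B4, B4–B5, B5–B6, B3–B7, B2–B8

Every bag has size at most 2, so the width is 2 − 1 = 1 and tw(G) ≤ 1. Any graph with an edge has treewidth ≥ 1, and G has the edge h–g. Therefore the treewidth is 1.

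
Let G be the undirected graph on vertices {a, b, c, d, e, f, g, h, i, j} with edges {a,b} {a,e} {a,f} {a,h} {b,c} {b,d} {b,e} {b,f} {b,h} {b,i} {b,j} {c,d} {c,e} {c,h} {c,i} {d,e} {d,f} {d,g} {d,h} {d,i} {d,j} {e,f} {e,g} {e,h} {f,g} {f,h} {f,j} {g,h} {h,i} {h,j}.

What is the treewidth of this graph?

4

A width-4 tree decomposition is:
Bags: B1 = {b, d, e, f, h}  B2 = {b, c, d, e, h}  B3 = {b, d, f, h, j}  B4 = {b, c, d, h, i}  B5 = {d, e, f, g, h}  B6 = {a, b, e, f, h}
Tree: B1–B2, B1–B3, B2–B4, B1–B5, B1–B6
The largest bag has 5 vertices, giving width 4; this decomposition certifies tw(G) ≤ 4. Conversely, {d, e, f, g, h} is a clique of size 5, and the vertices of any clique must share a bag in every tree decomposition; so some bag has ≥ 5 vertices and tw(G) ≥ 4. Hence tw(G) = 4 exactly.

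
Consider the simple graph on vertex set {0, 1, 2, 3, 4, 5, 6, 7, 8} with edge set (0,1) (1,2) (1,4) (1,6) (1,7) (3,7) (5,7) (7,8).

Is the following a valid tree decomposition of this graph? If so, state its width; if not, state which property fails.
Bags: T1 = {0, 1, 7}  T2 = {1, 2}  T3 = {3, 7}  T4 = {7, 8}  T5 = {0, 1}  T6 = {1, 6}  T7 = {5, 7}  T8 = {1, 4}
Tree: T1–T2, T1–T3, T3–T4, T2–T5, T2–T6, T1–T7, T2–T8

A tree decomposition must satisfy three properties: every vertex lies in some bag; for every edge, both endpoints lie together in some bag; and for every vertex, the bags containing it form a connected subtree. Here bags containing vertex 0 are not connected in the tree, so the decomposition is invalid.

No — bags containing vertex 0 are not connected in the tree.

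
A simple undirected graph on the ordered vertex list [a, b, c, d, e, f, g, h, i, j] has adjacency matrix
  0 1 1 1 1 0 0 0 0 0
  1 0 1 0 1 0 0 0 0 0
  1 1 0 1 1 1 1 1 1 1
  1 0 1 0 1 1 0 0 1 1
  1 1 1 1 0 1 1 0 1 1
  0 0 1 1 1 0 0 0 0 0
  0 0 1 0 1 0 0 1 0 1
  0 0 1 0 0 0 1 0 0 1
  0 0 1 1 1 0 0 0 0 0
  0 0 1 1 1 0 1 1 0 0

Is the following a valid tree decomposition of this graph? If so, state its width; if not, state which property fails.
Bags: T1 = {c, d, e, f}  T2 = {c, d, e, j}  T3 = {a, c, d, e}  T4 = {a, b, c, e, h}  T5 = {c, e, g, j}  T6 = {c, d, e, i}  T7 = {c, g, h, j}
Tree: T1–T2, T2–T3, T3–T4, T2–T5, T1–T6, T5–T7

No — bags containing vertex h are not connected in the tree.

A tree decomposition must satisfy three properties: every vertex lies in some bag; for every edge, both endpoints lie together in some bag; and for every vertex, the bags containing it form a connected subtree. Here bags containing vertex h are not connected in the tree, so the decomposition is invalid.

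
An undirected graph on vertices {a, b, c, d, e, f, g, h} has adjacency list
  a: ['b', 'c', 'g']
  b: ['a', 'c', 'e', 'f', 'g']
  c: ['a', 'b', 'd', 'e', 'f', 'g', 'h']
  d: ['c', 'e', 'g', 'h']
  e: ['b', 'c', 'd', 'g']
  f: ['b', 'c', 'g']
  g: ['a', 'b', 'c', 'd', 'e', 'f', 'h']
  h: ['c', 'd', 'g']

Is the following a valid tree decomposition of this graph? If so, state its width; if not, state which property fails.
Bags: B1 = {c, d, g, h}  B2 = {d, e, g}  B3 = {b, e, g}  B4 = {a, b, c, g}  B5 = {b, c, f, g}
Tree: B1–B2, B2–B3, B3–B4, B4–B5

A tree decomposition must satisfy three properties: every vertex lies in some bag; for every edge, both endpoints lie together in some bag; and for every vertex, the bags containing it form a connected subtree. Here edge (c,e) lies in no bag, so the decomposition is invalid.

No — edge (c,e) lies in no bag.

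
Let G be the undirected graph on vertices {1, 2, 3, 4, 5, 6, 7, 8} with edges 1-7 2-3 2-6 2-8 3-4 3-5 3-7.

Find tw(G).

A width-1 tree decomposition is:
Bags: B1 = {3, 4}  B2 = {3, 5}  B3 = {2, 3}  B4 = {2, 8}  B5 = {3, 7}  B6 = {2, 6}  B7 = {1, 7}
Tree: B1–B2, B1–B3, B3–B4, B2–B5, B4–B6, B5–B7
Each bag holds 2 vertices, so the decomposition has width 1, which upper-bounds the treewidth. Since G has at least one edge (e.g. 4–3), it is not an edgeless graph, so tw(G) ≥ 1. Combining the bounds, tw(G) = 1.

1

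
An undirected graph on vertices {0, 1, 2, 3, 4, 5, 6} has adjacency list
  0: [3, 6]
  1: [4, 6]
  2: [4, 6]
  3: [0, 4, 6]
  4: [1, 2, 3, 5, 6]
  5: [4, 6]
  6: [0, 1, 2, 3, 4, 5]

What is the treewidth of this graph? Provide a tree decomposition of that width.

The largest bag has 3 vertices, giving width 2; this decomposition certifies tw(G) ≤ 2. For the lower bound, the 3 vertices {0, 3, 6} are pairwise adjacent, and any tree decomposition puts a clique entirely inside one bag — forcing width ≥ 2. Combining the bounds, tw(G) = 2.

Treewidth 2.
Bags: B1 = {2, 4, 6}  B2 = {3, 4, 6}  B3 = {0, 3, 6}  B4 = {4, 5, 6}  B5 = {1, 4, 6}
Tree: B1–B2, B2–B3, B2–B4, B4–B5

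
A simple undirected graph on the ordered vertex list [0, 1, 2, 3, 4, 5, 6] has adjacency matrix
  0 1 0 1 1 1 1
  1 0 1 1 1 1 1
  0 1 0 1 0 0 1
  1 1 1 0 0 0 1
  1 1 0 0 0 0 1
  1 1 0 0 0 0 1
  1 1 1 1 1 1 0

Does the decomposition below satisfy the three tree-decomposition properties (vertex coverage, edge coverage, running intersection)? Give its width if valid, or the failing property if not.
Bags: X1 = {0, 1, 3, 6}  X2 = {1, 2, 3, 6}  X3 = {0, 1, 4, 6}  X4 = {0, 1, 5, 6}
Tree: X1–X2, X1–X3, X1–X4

Yes; width 3.

Checking the three conditions: (i) the bags cover all of {0, 1, 2, 3, 4, 5, 6}; (ii) for each edge, some bag contains both endpoints; (iii) the bags containing any fixed vertex form a subtree. All hold, so the decomposition is valid with width 4 − 1 = 3.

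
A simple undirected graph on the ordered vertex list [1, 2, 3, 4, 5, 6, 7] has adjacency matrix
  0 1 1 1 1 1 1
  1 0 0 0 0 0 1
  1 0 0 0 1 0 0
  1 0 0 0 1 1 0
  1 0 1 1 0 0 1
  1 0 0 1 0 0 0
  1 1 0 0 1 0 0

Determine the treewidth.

A width-2 tree decomposition is:
Bags: B1 = {1, 2, 7}  B2 = {1, 5, 7}  B3 = {1, 4, 5}  B4 = {1, 4, 6}  B5 = {1, 3, 5}
Tree: B1–B2, B2–B3, B3–B4, B2–B5
Each bag holds 3 vertices, so the decomposition has width 2, which upper-bounds the treewidth. On the other hand G contains the 3-clique {1, 2, 7}. A clique must lie in a single bag of any decomposition, so no decomposition can have width below 2. Combining the bounds, tw(G) = 2.

2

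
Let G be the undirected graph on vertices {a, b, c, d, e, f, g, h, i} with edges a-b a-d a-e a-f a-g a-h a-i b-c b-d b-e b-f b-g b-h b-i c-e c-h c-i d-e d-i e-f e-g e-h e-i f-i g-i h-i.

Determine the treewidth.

A width-4 tree decomposition is:
Bags: B1 = {a, b, e, g, i}  B2 = {a, b, d, e, i}  B3 = {a, b, e, h, i}  B4 = {b, c, e, h, i}  B5 = {a, b, e, f, i}
Tree: B1–B2, B1–B3, B3–B4, B2–B5
Every bag has size at most 5, so the width is 5 − 1 = 4 and tw(G) ≤ 4. Conversely, {b, c, e, h, i} is a clique of size 5, and the vertices of any clique must share a bag in every tree decomposition; so some bag has ≥ 5 vertices and tw(G) ≥ 4. Combining the bounds, tw(G) = 4.

4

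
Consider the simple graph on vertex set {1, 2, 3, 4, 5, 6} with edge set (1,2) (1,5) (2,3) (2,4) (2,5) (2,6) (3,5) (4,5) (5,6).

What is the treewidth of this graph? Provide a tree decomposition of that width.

Every bag has size at most 3, so the width is 3 − 1 = 2 and tw(G) ≤ 2. On the other hand G contains the 3-clique {1, 2, 5}. A clique must lie in a single bag of any decomposition, so no decomposition can have width below 2. Therefore the treewidth is 2.

Treewidth 2.
One such decomposition:
Bags: B1 = {1, 2, 5}  B2 = {2, 3, 5}  B3 = {2, 5, 6}  B4 = {2, 4, 5}
Tree: B1–B2, B1–B3, B2–B4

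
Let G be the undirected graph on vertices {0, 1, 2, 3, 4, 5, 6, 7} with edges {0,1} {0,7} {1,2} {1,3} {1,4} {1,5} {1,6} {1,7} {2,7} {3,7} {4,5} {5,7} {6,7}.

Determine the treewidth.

2

A width-2 tree decomposition is:
Bags: B1 = {0, 1, 7}  B2 = {1, 3, 7}  B3 = {1, 5, 7}  B4 = {1, 6, 7}  B5 = {1, 4, 5}  B6 = {1, 2, 7}
Tree: B1–B2, B1–B3, B3–B4, B3–B5, B1–B6
Each bag holds 3 vertices, so the decomposition has width 2, which upper-bounds the treewidth. For the lower bound, the 3 vertices {1, 4, 5} are pairwise adjacent, and any tree decomposition puts a clique entirely inside one bag — forcing width ≥ 2. The upper and lower bounds meet at 2, so that is the treewidth.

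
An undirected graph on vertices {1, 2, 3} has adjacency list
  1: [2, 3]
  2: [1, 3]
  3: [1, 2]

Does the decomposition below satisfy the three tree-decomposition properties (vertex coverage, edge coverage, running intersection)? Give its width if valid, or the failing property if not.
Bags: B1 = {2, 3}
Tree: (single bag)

No — vertex 1 appears in no bag.

A tree decomposition must satisfy three properties: every vertex lies in some bag; for every edge, both endpoints lie together in some bag; and for every vertex, the bags containing it form a connected subtree. Here vertex 1 appears in no bag, so the decomposition is invalid.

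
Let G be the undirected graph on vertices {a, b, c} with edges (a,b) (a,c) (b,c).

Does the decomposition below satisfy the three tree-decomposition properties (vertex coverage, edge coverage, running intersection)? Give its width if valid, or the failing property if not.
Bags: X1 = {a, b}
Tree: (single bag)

A tree decomposition must satisfy three properties: every vertex lies in some bag; for every edge, both endpoints lie together in some bag; and for every vertex, the bags containing it form a connected subtree. Here vertex c appears in no bag, so the decomposition is invalid.

No — vertex c appears in no bag.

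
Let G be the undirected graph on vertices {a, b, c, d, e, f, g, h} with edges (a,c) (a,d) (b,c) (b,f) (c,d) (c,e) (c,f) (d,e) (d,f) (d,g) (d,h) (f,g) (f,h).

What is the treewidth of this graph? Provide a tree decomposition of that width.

Treewidth 2.
Bags: B1 = {c, d, f}  B2 = {c, d, e}  B3 = {d, f, h}  B4 = {b, c, f}  B5 = {a, c, d}  B6 = {d, f, g}
Tree: B1–B2, B1–B3, B1–B4, B2–B5, B1–B6

Every bag has size at most 3, so the width is 3 − 1 = 2 and tw(G) ≤ 2. For the lower bound, the 3 vertices {a, c, d} are pairwise adjacent, and any tree decomposition puts a clique entirely inside one bag — forcing width ≥ 2. Combining the bounds, tw(G) = 2.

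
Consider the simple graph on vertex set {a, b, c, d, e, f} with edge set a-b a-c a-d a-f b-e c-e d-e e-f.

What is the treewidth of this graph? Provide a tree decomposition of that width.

Treewidth 2.
One such decomposition:
Bags: B1 = {a, b, e}  B2 = {a, d, e}  B3 = {a, e, f}  B4 = {a, c, e}
Tree: B1–B2, B2–B3, B3–B4

Each bag holds 3 vertices, so the decomposition has width 2, which upper-bounds the treewidth. Since e–b–a–d–e is a cycle in G, G is not acyclic. Forests are exactly the graphs of treewidth ≤ 1, so tw(G) ≥ 2. Therefore the treewidth is 2.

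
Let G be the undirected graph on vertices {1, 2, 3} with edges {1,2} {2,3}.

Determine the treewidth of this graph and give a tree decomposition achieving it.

Treewidth 1.
One such decomposition:
Bags: B1 = {2, 3}  B2 = {1, 2}
Tree: B1–B2

Every bag has size at most 2, so the width is 2 − 1 = 1 and tw(G) ≤ 1. Any graph with an edge has treewidth ≥ 1, and G has the edge 2–3. The upper and lower bounds meet at 1, so that is the treewidth.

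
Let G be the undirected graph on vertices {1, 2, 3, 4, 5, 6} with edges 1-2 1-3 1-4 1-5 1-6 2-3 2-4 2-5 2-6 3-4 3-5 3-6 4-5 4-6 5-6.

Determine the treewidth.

A width-5 tree decomposition is:
Bags: B1 = {1, 2, 3, 4, 5, 6}
Tree: (single bag)
A single bag containing all 6 vertices is trivially a valid decomposition of width 5. Conversely, {1, 2, 3, 4, 5, 6} is a clique of size 6, and the vertices of any clique must share a bag in every tree decomposition; so some bag has ≥ 6 vertices and tw(G) ≥ 5. Therefore the treewidth is 5.

5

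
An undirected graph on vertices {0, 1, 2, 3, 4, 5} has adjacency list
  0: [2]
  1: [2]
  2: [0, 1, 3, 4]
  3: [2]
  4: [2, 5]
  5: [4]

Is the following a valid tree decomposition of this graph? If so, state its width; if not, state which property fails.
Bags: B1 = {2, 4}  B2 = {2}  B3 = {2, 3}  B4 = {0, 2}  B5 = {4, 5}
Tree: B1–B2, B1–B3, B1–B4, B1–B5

No — vertex 1 appears in no bag.

A tree decomposition must satisfy three properties: every vertex lies in some bag; for every edge, both endpoints lie together in some bag; and for every vertex, the bags containing it form a connected subtree. Here vertex 1 appears in no bag, so the decomposition is invalid.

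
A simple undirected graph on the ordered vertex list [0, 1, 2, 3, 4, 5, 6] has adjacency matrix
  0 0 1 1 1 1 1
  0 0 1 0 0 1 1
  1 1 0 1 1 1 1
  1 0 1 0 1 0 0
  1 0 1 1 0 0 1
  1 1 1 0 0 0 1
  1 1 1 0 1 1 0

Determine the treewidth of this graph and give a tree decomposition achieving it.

Every bag has size at most 4, so the width is 4 − 1 = 3 and tw(G) ≤ 3. On the other hand G contains the 4-clique {0, 2, 3, 4}. A clique must lie in a single bag of any decomposition, so no decomposition can have width below 3. Combining the bounds, tw(G) = 3.

Treewidth 3.
One such decomposition:
Bags: B1 = {0, 2, 4, 6}  B2 = {0, 2, 5, 6}  B3 = {0, 2, 3, 4}  B4 = {1, 2, 5, 6}
Tree: B1–B2, B1–B3, B2–B4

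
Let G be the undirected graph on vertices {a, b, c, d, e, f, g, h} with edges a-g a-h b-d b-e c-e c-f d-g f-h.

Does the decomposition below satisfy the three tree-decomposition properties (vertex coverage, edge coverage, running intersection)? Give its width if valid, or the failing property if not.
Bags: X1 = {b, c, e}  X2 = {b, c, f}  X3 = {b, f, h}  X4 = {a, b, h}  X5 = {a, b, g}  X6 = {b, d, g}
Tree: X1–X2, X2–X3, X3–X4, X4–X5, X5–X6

Yes; width 2.

Vertex coverage: the bags together contain {a, b, c, d, e, f, g, h}, the full vertex set. Edge coverage: each edge of G has both endpoints in at least one bag. Running intersection: for every vertex, the bags containing it form a connected subtree. All three properties hold, so this is a valid tree decomposition of width max|bag| − 1 = 2, and hence tw(G) ≤ 2.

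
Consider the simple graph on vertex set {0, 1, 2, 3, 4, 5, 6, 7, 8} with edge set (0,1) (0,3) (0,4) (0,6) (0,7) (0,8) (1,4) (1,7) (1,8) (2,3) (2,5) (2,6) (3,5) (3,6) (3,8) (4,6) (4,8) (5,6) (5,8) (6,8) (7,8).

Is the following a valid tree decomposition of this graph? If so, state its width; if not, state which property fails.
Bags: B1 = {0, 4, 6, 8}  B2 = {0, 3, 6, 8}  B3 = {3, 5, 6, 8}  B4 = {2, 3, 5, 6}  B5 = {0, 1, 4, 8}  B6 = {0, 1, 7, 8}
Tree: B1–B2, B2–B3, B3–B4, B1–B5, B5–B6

Yes; width 3.

Checking the three conditions: (i) the bags cover all of {0, 1, 2, 3, 4, 5, 6, 7, 8}; (ii) for each edge, some bag contains both endpoints; (iii) the bags containing any fixed vertex form a subtree. All hold, so the decomposition is valid with width 4 − 1 = 3.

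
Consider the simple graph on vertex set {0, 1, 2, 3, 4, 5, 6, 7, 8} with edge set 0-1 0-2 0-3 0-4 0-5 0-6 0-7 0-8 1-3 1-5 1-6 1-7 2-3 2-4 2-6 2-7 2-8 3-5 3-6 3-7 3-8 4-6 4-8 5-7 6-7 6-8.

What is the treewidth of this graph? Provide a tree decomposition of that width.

Each bag holds 5 vertices, so the decomposition has width 4, which upper-bounds the treewidth. On the other hand G contains the 5-clique {0, 1, 3, 5, 7}. A clique must lie in a single bag of any decomposition, so no decomposition can have width below 4. Hence tw(G) = 4 exactly.

Treewidth 4.
One optimal decomposition is:
Bags: B1 = {0, 2, 3, 6, 7}  B2 = {0, 1, 3, 6, 7}  B3 = {0, 1, 3, 5, 7}  B4 = {0, 2, 3, 6, 8}  B5 = {0, 2, 4, 6, 8}
Tree: B1–B2, B2–B3, B1–B4, B4–B5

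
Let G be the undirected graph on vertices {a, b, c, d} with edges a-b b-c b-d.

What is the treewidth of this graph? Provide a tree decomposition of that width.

Every bag has size at most 2, so the width is 2 − 1 = 1 and tw(G) ≤ 1. Any graph with an edge has treewidth ≥ 1, and G has the edge b–d. Therefore the treewidth is 1.

Treewidth 1.
Bags: B1 = {b, d}  B2 = {a, b}  B3 = {b, c}
Tree: B1–B2, B1–B3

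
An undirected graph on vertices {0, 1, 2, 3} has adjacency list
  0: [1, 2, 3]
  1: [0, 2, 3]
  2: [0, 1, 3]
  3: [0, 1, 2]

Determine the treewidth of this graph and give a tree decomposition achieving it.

A single bag containing all 4 vertices is trivially a valid decomposition of width 3. Conversely, {0, 1, 2, 3} is a clique of size 4, and the vertices of any clique must share a bag in every tree decomposition; so some bag has ≥ 4 vertices and tw(G) ≥ 3. Therefore the treewidth is 3.

Treewidth 3.
Bags: B1 = {0, 1, 2, 3}
Tree: (single bag)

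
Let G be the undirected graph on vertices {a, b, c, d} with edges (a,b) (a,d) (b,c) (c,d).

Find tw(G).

2

A width-2 tree decomposition is:
Bags: B1 = {a, b, d}  B2 = {b, c, d}
Tree: B1–B2
Each bag holds 3 vertices, so the decomposition has width 2, which upper-bounds the treewidth. For the lower bound, G contains the cycle b–a–d–c–b, so G is not a forest; only forests have treewidth ≤ 1, hence tw(G) ≥ 2. Therefore the treewidth is 2.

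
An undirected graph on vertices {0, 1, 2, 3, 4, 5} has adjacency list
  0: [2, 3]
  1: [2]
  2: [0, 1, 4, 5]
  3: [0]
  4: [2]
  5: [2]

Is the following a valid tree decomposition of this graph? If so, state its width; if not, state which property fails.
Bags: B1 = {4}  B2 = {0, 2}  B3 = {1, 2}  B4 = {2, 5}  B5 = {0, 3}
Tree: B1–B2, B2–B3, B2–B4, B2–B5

A tree decomposition must satisfy three properties: every vertex lies in some bag; for every edge, both endpoints lie together in some bag; and for every vertex, the bags containing it form a connected subtree. Here edge (2,4) lies in no bag, so the decomposition is invalid.

No — edge (2,4) lies in no bag.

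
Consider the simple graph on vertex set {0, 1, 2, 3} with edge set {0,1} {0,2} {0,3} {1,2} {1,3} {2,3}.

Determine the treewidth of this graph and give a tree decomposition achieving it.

A single bag containing all 4 vertices is trivially a valid decomposition of width 3. For the lower bound, the 4 vertices {0, 1, 2, 3} are pairwise adjacent, and any tree decomposition puts a clique entirely inside one bag — forcing width ≥ 3. Therefore the treewidth is 3.

Treewidth 3.
Bags: B1 = {0, 1, 2, 3}
Tree: (single bag)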